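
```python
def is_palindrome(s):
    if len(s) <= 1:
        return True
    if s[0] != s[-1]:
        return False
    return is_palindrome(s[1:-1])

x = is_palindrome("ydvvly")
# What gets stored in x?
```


is_palindrome("ydvvly")
"ydvvly": s[0]='y' == s[-1]='y' -> is_palindrome("dvvl")
"dvvl": s[0]='d' != s[-1]='l' -> False
= False


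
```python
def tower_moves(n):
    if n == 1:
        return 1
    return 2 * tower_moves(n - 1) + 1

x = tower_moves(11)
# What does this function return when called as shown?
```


tower_moves(11)
= 2 * tower_moves(10) + 1
= 2 * (2 * tower_moves(9) + 1) + 1
= 2 * (2 * (2 * tower_moves(8) + 1) + 1) + 1
= 2 * (2 * (2 * (2 * tower_moves(7) + 1) + 1) + 1) + 1
= 2 * (2 * (2 * (2 * (2 * tower_moves(6) + 1) + 1) + 1) + 1) + 1
= 2 * (2 * (2 * (2 * (2 * (2 * tower_moves(5) + 1) + 1) + 1) + 1) + 1) + 1
= 2 * (2 * (2 * (2 * (2 * (2 * (2 * tower_moves(4) + 1) + 1) + 1) + 1) + 1) + 1) + 1
= 2 * (2 * (2 * (2 * (2 * (2 * (2 * (2 * tower_moves(3) + 1) + 1) + 1) + 1) + 1) + 1) + 1) + 1
= 2 * (2 * (2 * (2 * (2 * (2 * (2 * (2 * (2 * tower_moves(2) + 1) + 1) + 1) + 1) + 1) + 1) + 1) + 1) + 1
= 2 * (2 * (2 * (2 * (2 * (2 * (2 * (2 * (2 * (2 * tower_moves(1) + 1) + 1) + 1) + 1) + 1) + 1) + 1) + 1) + 1) + 1
Now compute bottom-up:
tower_moves(1) = 1
tower_moves(2) = 2 * 1 + 1 = 3
tower_moves(3) = 2 * 3 + 1 = 7
tower_moves(4) = 2 * 7 + 1 = 15
tower_moves(5) = 2 * 15 + 1 = 31
tower_moves(6) = 2 * 31 + 1 = 63
tower_moves(7) = 2 * 63 + 1 = 127
tower_moves(8) = 2 * 127 + 1 = 255
tower_moves(9) = 2 * 255 + 1 = 511
tower_moves(10) = 2 * 511 + 1 = 1023
tower_moves(11) = 2 * 1023 + 1 = 2047
= 2047


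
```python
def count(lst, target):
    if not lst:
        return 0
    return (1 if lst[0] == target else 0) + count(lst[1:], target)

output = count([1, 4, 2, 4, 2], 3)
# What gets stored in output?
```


count([1, 4, 2, 4, 2], 3)
lst[0]=1 != 3: 0 + count([4, 2, 4, 2], 3)
lst[0]=4 != 3: 0 + count([2, 4, 2], 3)
lst[0]=2 != 3: 0 + count([4, 2], 3)
lst[0]=4 != 3: 0 + count([2], 3)
lst[0]=2 != 3: 0 + count([], 3)
= 0


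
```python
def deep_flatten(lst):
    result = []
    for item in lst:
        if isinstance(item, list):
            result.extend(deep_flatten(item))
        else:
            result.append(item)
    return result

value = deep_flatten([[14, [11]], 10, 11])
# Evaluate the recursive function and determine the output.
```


deep_flatten([[14, [11]], 10, 11])
Processing each element:
  [14, [11]] is a list -> deep_flatten recursively -> [14, 11]
  10 is not a list -> append 10
  11 is not a list -> append 11
= [14, 11, 10, 11]


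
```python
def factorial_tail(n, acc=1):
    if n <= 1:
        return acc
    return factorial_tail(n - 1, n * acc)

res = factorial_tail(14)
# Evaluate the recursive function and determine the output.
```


factorial_tail(14, 1)
= factorial_tail(13, 14 * 1) = factorial_tail(13, 14)
= factorial_tail(12, 13 * 14) = factorial_tail(12, 182)
= factorial_tail(11, 12 * 182) = factorial_tail(11, 2184)
= factorial_tail(10, 11 * 2184) = factorial_tail(10, 24024)
= factorial_tail(9, 10 * 24024) = factorial_tail(9, 240240)
= factorial_tail(8, 9 * 240240) = factorial_tail(8, 2162160)
= factorial_tail(7, 8 * 2162160) = factorial_tail(7, 17297280)
= factorial_tail(6, 7 * 17297280) = factorial_tail(6, 121080960)
= factorial_tail(5, 6 * 121080960) = factorial_tail(5, 726485760)
= factorial_tail(4, 5 * 726485760) = factorial_tail(4, 3632428800)
= factorial_tail(3, 4 * 3632428800) = factorial_tail(3, 14529715200)
= factorial_tail(2, 3 * 14529715200) = factorial_tail(2, 43589145600)
= factorial_tail(1, 2 * 43589145600) = factorial_tail(1, 87178291200)
n <= 1, return acc = 87178291200


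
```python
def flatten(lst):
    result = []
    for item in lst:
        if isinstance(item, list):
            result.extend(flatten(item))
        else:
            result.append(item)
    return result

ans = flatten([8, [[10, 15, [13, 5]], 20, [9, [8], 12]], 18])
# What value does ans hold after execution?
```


flatten([8, [[10, 15, [13, 5]], 20, [9, [8], 12]], 18])
Processing each element:
  8 is not a list -> append 8
  [[10, 15, [13, 5]], 20, [9, [8], 12]] is a list -> flatten recursively -> [10, 15, 13, 5, 20, 9, 8, 12]
  18 is not a list -> append 18
= [8, 10, 15, 13, 5, 20, 9, 8, 12, 18]


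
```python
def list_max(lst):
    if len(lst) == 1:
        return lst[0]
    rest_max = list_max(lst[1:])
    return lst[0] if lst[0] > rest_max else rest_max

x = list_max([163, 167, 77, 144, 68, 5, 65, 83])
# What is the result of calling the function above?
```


list_max([163, 167, 77, 144, 68, 5, 65, 83])
= compare 163 with list_max([167, 77, 144, 68, 5, 65, 83])
= compare 167 with list_max([77, 144, 68, 5, 65, 83])
= compare 77 with list_max([144, 68, 5, 65, 83])
= compare 144 with list_max([68, 5, 65, 83])
= compare 68 with list_max([5, 65, 83])
= compare 5 with list_max([65, 83])
= compare 65 with list_max([83])
Base: list_max([83]) = 83
compare 65 with 83: max = 83
compare 5 with 83: max = 83
compare 68 with 83: max = 83
compare 144 with 83: max = 144
compare 77 with 144: max = 144
compare 167 with 144: max = 167
compare 163 with 167: max = 167
= 167


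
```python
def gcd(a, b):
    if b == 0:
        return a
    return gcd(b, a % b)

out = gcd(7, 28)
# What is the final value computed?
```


gcd(7, 28)
= gcd(28, 7 % 28) = gcd(28, 7)
= gcd(7, 28 % 7) = gcd(7, 0)
b == 0, return a = 7


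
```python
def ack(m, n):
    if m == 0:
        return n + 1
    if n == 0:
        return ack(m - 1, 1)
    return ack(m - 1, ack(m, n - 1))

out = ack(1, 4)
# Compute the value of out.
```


ack(1, 4)
= ack(0, ack(1, 3))
First compute ack(1, 3) = 5
= ack(0, 5)
= 6


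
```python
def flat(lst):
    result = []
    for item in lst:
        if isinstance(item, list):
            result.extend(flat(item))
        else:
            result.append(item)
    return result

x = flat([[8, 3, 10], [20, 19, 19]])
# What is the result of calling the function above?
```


flat([[8, 3, 10], [20, 19, 19]])
Processing each element:
  [8, 3, 10] is a list -> flat recursively -> [8, 3, 10]
  [20, 19, 19] is a list -> flat recursively -> [20, 19, 19]
= [8, 3, 10, 20, 19, 19]


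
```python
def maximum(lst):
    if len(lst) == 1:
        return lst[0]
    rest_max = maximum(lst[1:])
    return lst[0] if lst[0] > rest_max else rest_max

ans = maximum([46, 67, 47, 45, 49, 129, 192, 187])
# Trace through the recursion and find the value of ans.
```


maximum([46, 67, 47, 45, 49, 129, 192, 187])
= compare 46 with maximum([67, 47, 45, 49, 129, 192, 187])
= compare 67 with maximum([47, 45, 49, 129, 192, 187])
= compare 47 with maximum([45, 49, 129, 192, 187])
= compare 45 with maximum([49, 129, 192, 187])
= compare 49 with maximum([129, 192, 187])
= compare 129 with maximum([192, 187])
= compare 192 with maximum([187])
Base: maximum([187]) = 187
compare 192 with 187: max = 192
compare 129 with 192: max = 192
compare 49 with 192: max = 192
compare 45 with 192: max = 192
compare 47 with 192: max = 192
compare 67 with 192: max = 192
compare 46 with 192: max = 192
= 192


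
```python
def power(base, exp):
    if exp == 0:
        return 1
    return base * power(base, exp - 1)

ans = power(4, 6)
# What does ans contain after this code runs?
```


power(4, 6)
= 4 * power(4, 5)
= 4 * 4 * power(4, 4)
= 4 * 4 * 4 * power(4, 3)
= 4 * 4 * 4 * 4 * power(4, 2)
= 4 * 4 * 4 * 4 * 4 * power(4, 1)
= 4 * 4 * 4 * 4 * 4 * 4 * power(4, 0)
= 4 * 4 * 4 * 4 * 4 * 4 * 1
= 4096


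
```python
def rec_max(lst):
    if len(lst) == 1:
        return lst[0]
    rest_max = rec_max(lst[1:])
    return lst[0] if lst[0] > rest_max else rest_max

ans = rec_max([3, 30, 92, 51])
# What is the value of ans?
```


rec_max([3, 30, 92, 51])
= compare 3 with rec_max([30, 92, 51])
= compare 30 with rec_max([92, 51])
= compare 92 with rec_max([51])
Base: rec_max([51]) = 51
compare 92 with 51: max = 92
compare 30 with 92: max = 92
compare 3 with 92: max = 92
= 92


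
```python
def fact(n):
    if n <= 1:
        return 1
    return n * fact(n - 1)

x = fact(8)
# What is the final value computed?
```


fact(8)
= 8 * fact(7)
= 8 * 7 * fact(6)
= 8 * 7 * 6 * fact(5)
= 8 * 7 * 6 * 5 * fact(4)
= 8 * 7 * 6 * 5 * 4 * fact(3)
= 8 * 7 * 6 * 5 * 4 * 3 * fact(2)
= 8 * 7 * 6 * 5 * 4 * 3 * 2 * fact(1)
= 8 * 7 * 6 * 5 * 4 * 3 * 2 * 1
= 40320


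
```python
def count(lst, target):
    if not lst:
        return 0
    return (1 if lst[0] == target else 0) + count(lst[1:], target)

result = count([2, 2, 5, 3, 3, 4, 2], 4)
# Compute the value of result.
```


count([2, 2, 5, 3, 3, 4, 2], 4)
lst[0]=2 != 4: 0 + count([2, 5, 3, 3, 4, 2], 4)
lst[0]=2 != 4: 0 + count([5, 3, 3, 4, 2], 4)
lst[0]=5 != 4: 0 + count([3, 3, 4, 2], 4)
lst[0]=3 != 4: 0 + count([3, 4, 2], 4)
lst[0]=3 != 4: 0 + count([4, 2], 4)
lst[0]=4 == 4: 1 + count([2], 4)
lst[0]=2 != 4: 0 + count([], 4)
= 1


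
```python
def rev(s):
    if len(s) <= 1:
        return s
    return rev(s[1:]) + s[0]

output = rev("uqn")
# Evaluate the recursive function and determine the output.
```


rev("uqn")
= rev("qn") + "u"
= rev("n") + "q" + "u"
= "n" + "q" + "u"
= "nqu"


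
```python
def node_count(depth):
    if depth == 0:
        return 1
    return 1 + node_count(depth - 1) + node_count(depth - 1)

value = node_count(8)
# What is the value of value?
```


node_count(8)
= 1 + node_count(7) + node_count(7)
= 1 + 2 * node_count(7)
node_count(k) = 2^(k+1) - 1
node_count(0) = 1
node_count(1) = 3
node_count(2) = 7
node_count(3) = 15
node_count(4) = 31
node_count(8) = 2^9 - 1 = 511


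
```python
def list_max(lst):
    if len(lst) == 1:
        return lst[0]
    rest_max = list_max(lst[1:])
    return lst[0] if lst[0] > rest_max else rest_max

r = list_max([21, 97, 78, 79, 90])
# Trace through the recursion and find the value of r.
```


list_max([21, 97, 78, 79, 90])
= compare 21 with list_max([97, 78, 79, 90])
= compare 97 with list_max([78, 79, 90])
= compare 78 with list_max([79, 90])
= compare 79 with list_max([90])
Base: list_max([90]) = 90
compare 79 with 90: max = 90
compare 78 with 90: max = 90
compare 97 with 90: max = 97
compare 21 with 97: max = 97
= 97


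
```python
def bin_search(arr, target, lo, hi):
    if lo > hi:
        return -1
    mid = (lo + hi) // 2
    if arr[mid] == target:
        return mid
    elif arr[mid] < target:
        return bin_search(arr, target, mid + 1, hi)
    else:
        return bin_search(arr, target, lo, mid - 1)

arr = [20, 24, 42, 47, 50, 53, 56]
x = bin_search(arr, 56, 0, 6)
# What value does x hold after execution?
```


bin_search(arr, 56, 0, 6)
lo=0, hi=6, mid=3, arr[mid]=47
47 < 56, search right half
lo=4, hi=6, mid=5, arr[mid]=53
53 < 56, search right half
lo=6, hi=6, mid=6, arr[mid]=56
arr[6] == 56, found at index 6
= 6


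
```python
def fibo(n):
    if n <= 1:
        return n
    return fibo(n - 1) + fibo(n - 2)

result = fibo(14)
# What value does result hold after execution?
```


fibo(14)
= fibo(13) + fibo(12)
= (fibo(12) + fibo(11)) + fibo(12)
Computing bottom-up: fibo(0)=0, fibo(1)=1, fibo(2)=1, fibo(3)=2, fibo(4)=3, fibo(5)=5, fibo(6)=8, fibo(7)=13, fibo(8)=21, fibo(9)=34, fibo(10)=55, fibo(11)=89, fibo(12)=144, fibo(13)=233, fibo(14)=377
= 377


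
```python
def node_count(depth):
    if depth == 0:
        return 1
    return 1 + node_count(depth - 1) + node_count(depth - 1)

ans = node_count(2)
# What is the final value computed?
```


node_count(2)
= 1 + node_count(1) + node_count(1)
= 1 + 2 * node_count(1)
node_count(k) = 2^(k+1) - 1
node_count(0) = 1
node_count(1) = 3
node_count(2) = 7
node_count(2) = 2^3 - 1 = 7


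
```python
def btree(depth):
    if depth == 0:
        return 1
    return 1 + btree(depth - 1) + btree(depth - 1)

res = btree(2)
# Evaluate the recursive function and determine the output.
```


btree(2)
= 1 + btree(1) + btree(1)
= 1 + 2 * btree(1)
btree(k) = 2^(k+1) - 1
btree(0) = 1
btree(1) = 3
btree(2) = 7
btree(2) = 2^3 - 1 = 7


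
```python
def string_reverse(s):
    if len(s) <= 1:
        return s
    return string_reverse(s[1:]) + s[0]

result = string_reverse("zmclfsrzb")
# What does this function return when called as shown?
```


string_reverse("zmclfsrzb")
= string_reverse("mclfsrzb") + "z"
= string_reverse("clfsrzb") + "m" + "z"
= string_reverse("lfsrzb") + "c" + "m" + "z"
= string_reverse("fsrzb") + "l" + "c" + "m" + "z"
= string_reverse("srzb") + "f" + "l" + "c" + "m" + "z"
= string_reverse("rzb") + "s" + "f" + "l" + "c" + "m" + "z"
= string_reverse("zb") + "r" + "s" + "f" + "l" + "c" + "m" + "z"
= string_reverse("b") + "z" + "r" + "s" + "f" + "l" + "c" + "m" + "z"
= "b" + "z" + "r" + "s" + "f" + "l" + "c" + "m" + "z"
= "bzrsflcmz"


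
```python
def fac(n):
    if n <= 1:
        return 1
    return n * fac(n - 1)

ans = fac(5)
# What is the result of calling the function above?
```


fac(5)
= 5 * fac(4)
= 5 * 4 * fac(3)
= 5 * 4 * 3 * fac(2)
= 5 * 4 * 3 * 2 * fac(1)
= 5 * 4 * 3 * 2 * 1
= 120


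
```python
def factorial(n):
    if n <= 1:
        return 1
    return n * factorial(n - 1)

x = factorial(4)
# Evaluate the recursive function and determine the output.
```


factorial(4)
= 4 * factorial(3)
= 4 * 3 * factorial(2)
= 4 * 3 * 2 * factorial(1)
= 4 * 3 * 2 * 1
= 24


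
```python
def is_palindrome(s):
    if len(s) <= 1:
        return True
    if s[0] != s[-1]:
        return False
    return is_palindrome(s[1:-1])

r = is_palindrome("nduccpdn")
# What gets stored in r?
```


is_palindrome("nduccpdn")
"nduccpdn": s[0]='n' == s[-1]='n' -> is_palindrome("duccpd")
"duccpd": s[0]='d' == s[-1]='d' -> is_palindrome("uccp")
"uccp": s[0]='u' != s[-1]='p' -> False
= False


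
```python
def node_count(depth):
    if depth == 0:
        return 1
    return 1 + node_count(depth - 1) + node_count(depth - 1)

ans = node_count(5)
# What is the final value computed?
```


node_count(5)
= 1 + node_count(4) + node_count(4)
= 1 + 2 * node_count(4)
node_count(k) = 2^(k+1) - 1
node_count(0) = 1
node_count(1) = 3
node_count(2) = 7
node_count(3) = 15
node_count(4) = 31
node_count(5) = 2^6 - 1 = 63


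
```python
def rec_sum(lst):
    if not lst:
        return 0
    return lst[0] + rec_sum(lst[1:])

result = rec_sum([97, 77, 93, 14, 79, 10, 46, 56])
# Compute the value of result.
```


rec_sum([97, 77, 93, 14, 79, 10, 46, 56])
= 97 + rec_sum([77, 93, 14, 79, 10, 46, 56])
= 97 + 77 + rec_sum([93, 14, 79, 10, 46, 56])
= 97 + 77 + 93 + rec_sum([14, 79, 10, 46, 56])
= 97 + 77 + 93 + 14 + rec_sum([79, 10, 46, 56])
= 97 + 77 + 93 + 14 + 79 + rec_sum([10, 46, 56])
= 97 + 77 + 93 + 14 + 79 + 10 + rec_sum([46, 56])
= 97 + 77 + 93 + 14 + 79 + 10 + 46 + rec_sum([56])
= 97 + 77 + 93 + 14 + 79 + 10 + 46 + 56 + rec_sum([])
= 97 + 77 + 93 + 14 + 79 + 10 + 46 + 56 + 0
= 472


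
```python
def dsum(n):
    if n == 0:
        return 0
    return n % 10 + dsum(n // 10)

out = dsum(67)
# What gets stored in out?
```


dsum(67)
= 7 + dsum(6)
= 7 + 6 + dsum(0)
= 7 + 6 + 0
= 13


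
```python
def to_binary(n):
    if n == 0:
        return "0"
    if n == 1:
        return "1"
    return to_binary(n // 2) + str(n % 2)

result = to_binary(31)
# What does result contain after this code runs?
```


to_binary(31)
= to_binary(15) + "1"
= to_binary(7) + "1" + "1"
= to_binary(3) + "1" + "1" + "1"
= to_binary(1) + "1" + "1" + "1" + "1"
= "1" + "1" + "1" + "1" + "1"
= "11111"


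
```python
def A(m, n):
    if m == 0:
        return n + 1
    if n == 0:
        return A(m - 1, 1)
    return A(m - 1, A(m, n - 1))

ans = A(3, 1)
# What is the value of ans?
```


A(3, 1)
= A(2, A(3, 0))
First compute A(3, 0) = 5
= A(2, 5)
= 13


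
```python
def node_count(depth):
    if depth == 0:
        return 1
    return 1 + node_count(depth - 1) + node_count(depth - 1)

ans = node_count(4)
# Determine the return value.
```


node_count(4)
= 1 + node_count(3) + node_count(3)
= 1 + 2 * node_count(3)
node_count(k) = 2^(k+1) - 1
node_count(0) = 1
node_count(1) = 3
node_count(2) = 7
node_count(3) = 15
node_count(4) = 31
node_count(4) = 2^5 - 1 = 31


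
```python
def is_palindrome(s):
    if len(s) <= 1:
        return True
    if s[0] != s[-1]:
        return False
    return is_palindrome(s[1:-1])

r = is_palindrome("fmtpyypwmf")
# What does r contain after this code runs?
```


is_palindrome("fmtpyypwmf")
"fmtpyypwmf": s[0]='f' == s[-1]='f' -> is_palindrome("mtpyypwm")
"mtpyypwm": s[0]='m' == s[-1]='m' -> is_palindrome("tpyypw")
"tpyypw": s[0]='t' != s[-1]='w' -> False
= False


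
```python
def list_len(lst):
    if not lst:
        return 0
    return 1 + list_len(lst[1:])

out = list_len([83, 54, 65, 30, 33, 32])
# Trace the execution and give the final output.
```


list_len([83, 54, 65, 30, 33, 32])
= 1 + list_len([54, 65, 30, 33, 32])
= 1 + 1 + list_len([65, 30, 33, 32])
= 1 + 1 + 1 + list_len([30, 33, 32])
= 1 + 1 + 1 + 1 + list_len([33, 32])
= 1 + 1 + 1 + 1 + 1 + list_len([32])
= 1 + 1 + 1 + 1 + 1 + 1 + list_len([])
= 1 + 1 + 1 + 1 + 1 + 1 + 0
= 6


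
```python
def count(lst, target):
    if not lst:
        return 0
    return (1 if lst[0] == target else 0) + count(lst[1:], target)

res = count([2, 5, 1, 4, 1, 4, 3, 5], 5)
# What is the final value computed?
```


count([2, 5, 1, 4, 1, 4, 3, 5], 5)
lst[0]=2 != 5: 0 + count([5, 1, 4, 1, 4, 3, 5], 5)
lst[0]=5 == 5: 1 + count([1, 4, 1, 4, 3, 5], 5)
lst[0]=1 != 5: 0 + count([4, 1, 4, 3, 5], 5)
lst[0]=4 != 5: 0 + count([1, 4, 3, 5], 5)
lst[0]=1 != 5: 0 + count([4, 3, 5], 5)
lst[0]=4 != 5: 0 + count([3, 5], 5)
lst[0]=3 != 5: 0 + count([5], 5)
lst[0]=5 == 5: 1 + count([], 5)
= 2


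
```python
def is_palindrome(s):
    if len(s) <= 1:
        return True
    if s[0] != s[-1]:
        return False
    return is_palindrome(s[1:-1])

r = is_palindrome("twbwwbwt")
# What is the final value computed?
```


is_palindrome("twbwwbwt")
"twbwwbwt": s[0]='t' == s[-1]='t' -> is_palindrome("wbwwbw")
"wbwwbw": s[0]='w' == s[-1]='w' -> is_palindrome("bwwb")
"bwwb": s[0]='b' == s[-1]='b' -> is_palindrome("ww")
"ww": s[0]='w' == s[-1]='w' -> is_palindrome("")
"": len <= 1 -> True
= True


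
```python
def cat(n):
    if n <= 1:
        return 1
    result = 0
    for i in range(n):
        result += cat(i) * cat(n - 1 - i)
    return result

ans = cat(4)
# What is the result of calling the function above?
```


cat(4)
= sum of cat(i) * cat(4-1-i) for i in 0..3
First compute sub-values bottom-up:
  cat(0) = 1, cat(1) = 1
  cat(2) = 1*1 + 1*1 = 2
  cat(3) = 1*2 + 1*1 + 2*1 = 5
Now cat(4):
  cat(0)*cat(3) = 1*5 = 5
  cat(1)*cat(2) = 1*2 = 2
  cat(2)*cat(1) = 2*1 = 2
  cat(3)*cat(0) = 5*1 = 5
= 5 + 2 + 2 + 5
= 14


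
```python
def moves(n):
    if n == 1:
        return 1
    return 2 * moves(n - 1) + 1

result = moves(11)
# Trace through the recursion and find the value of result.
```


moves(11)
= 2 * moves(10) + 1
= 2 * (2 * moves(9) + 1) + 1
= 2 * (2 * (2 * moves(8) + 1) + 1) + 1
= 2 * (2 * (2 * (2 * moves(7) + 1) + 1) + 1) + 1
= 2 * (2 * (2 * (2 * (2 * moves(6) + 1) + 1) + 1) + 1) + 1
= 2 * (2 * (2 * (2 * (2 * (2 * moves(5) + 1) + 1) + 1) + 1) + 1) + 1
= 2 * (2 * (2 * (2 * (2 * (2 * (2 * moves(4) + 1) + 1) + 1) + 1) + 1) + 1) + 1
= 2 * (2 * (2 * (2 * (2 * (2 * (2 * (2 * moves(3) + 1) + 1) + 1) + 1) + 1) + 1) + 1) + 1
= 2 * (2 * (2 * (2 * (2 * (2 * (2 * (2 * (2 * moves(2) + 1) + 1) + 1) + 1) + 1) + 1) + 1) + 1) + 1
= 2 * (2 * (2 * (2 * (2 * (2 * (2 * (2 * (2 * (2 * moves(1) + 1) + 1) + 1) + 1) + 1) + 1) + 1) + 1) + 1) + 1
Now compute bottom-up:
moves(1) = 1
moves(2) = 2 * 1 + 1 = 3
moves(3) = 2 * 3 + 1 = 7
moves(4) = 2 * 7 + 1 = 15
moves(5) = 2 * 15 + 1 = 31
moves(6) = 2 * 31 + 1 = 63
moves(7) = 2 * 63 + 1 = 127
moves(8) = 2 * 127 + 1 = 255
moves(9) = 2 * 255 + 1 = 511
moves(10) = 2 * 511 + 1 = 1023
moves(11) = 2 * 1023 + 1 = 2047
= 2047


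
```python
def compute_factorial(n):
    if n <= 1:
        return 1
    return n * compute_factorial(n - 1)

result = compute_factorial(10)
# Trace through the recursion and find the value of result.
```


compute_factorial(10)
= 10 * compute_factorial(9)
= 10 * 9 * compute_factorial(8)
= 10 * 9 * 8 * compute_factorial(7)
= 10 * 9 * 8 * 7 * compute_factorial(6)
= 10 * 9 * 8 * 7 * 6 * compute_factorial(5)
= 10 * 9 * 8 * 7 * 6 * 5 * compute_factorial(4)
= 10 * 9 * 8 * 7 * 6 * 5 * 4 * compute_factorial(3)
= 10 * 9 * 8 * 7 * 6 * 5 * 4 * 3 * compute_factorial(2)
= 10 * 9 * 8 * 7 * 6 * 5 * 4 * 3 * 2 * compute_factorial(1)
= 10 * 9 * 8 * 7 * 6 * 5 * 4 * 3 * 2 * 1
= 3628800


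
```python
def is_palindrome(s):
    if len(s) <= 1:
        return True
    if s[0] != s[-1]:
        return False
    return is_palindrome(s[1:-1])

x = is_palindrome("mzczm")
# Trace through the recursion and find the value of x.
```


is_palindrome("mzczm")
"mzczm": s[0]='m' == s[-1]='m' -> is_palindrome("zcz")
"zcz": s[0]='z' == s[-1]='z' -> is_palindrome("c")
"c": len <= 1 -> True
= True


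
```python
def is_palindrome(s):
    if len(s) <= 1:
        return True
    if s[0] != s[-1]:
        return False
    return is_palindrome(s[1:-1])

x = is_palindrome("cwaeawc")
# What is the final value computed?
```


is_palindrome("cwaeawc")
"cwaeawc": s[0]='c' == s[-1]='c' -> is_palindrome("waeaw")
"waeaw": s[0]='w' == s[-1]='w' -> is_palindrome("aea")
"aea": s[0]='a' == s[-1]='a' -> is_palindrome("e")
"e": len <= 1 -> True
= True


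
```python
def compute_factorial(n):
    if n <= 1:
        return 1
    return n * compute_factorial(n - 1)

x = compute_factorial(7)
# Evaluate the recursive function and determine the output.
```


compute_factorial(7)
= 7 * compute_factorial(6)
= 7 * 6 * compute_factorial(5)
= 7 * 6 * 5 * compute_factorial(4)
= 7 * 6 * 5 * 4 * compute_factorial(3)
= 7 * 6 * 5 * 4 * 3 * compute_factorial(2)
= 7 * 6 * 5 * 4 * 3 * 2 * compute_factorial(1)
= 7 * 6 * 5 * 4 * 3 * 2 * 1
= 5040


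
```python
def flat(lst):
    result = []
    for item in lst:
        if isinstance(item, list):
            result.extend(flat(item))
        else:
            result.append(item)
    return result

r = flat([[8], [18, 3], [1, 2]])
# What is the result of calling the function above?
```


flat([[8], [18, 3], [1, 2]])
Processing each element:
  [8] is a list -> flat recursively -> [8]
  [18, 3] is a list -> flat recursively -> [18, 3]
  [1, 2] is a list -> flat recursively -> [1, 2]
= [8, 18, 3, 1, 2]


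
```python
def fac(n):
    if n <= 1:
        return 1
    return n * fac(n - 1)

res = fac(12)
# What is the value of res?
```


fac(12)
= 12 * fac(11)
= 12 * 11 * fac(10)
= 12 * 11 * 10 * fac(9)
= 12 * 11 * 10 * 9 * fac(8)
= 12 * 11 * 10 * 9 * 8 * fac(7)
= 12 * 11 * 10 * 9 * 8 * 7 * fac(6)
= 12 * 11 * 10 * 9 * 8 * 7 * 6 * fac(5)
= 12 * 11 * 10 * 9 * 8 * 7 * 6 * 5 * fac(4)
= 12 * 11 * 10 * 9 * 8 * 7 * 6 * 5 * 4 * fac(3)
= 12 * 11 * 10 * 9 * 8 * 7 * 6 * 5 * 4 * 3 * fac(2)
= 12 * 11 * 10 * 9 * 8 * 7 * 6 * 5 * 4 * 3 * 2 * fac(1)
= 12 * 11 * 10 * 9 * 8 * 7 * 6 * 5 * 4 * 3 * 2 * 1
= 479001600


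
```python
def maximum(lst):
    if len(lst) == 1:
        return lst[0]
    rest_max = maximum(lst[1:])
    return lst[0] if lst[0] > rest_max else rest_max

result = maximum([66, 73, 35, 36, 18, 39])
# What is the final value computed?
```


maximum([66, 73, 35, 36, 18, 39])
= compare 66 with maximum([73, 35, 36, 18, 39])
= compare 73 with maximum([35, 36, 18, 39])
= compare 35 with maximum([36, 18, 39])
= compare 36 with maximum([18, 39])
= compare 18 with maximum([39])
Base: maximum([39]) = 39
compare 18 with 39: max = 39
compare 36 with 39: max = 39
compare 35 with 39: max = 39
compare 73 with 39: max = 73
compare 66 with 73: max = 73
= 73


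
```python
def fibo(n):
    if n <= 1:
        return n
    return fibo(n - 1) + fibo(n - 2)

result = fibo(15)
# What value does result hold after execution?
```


fibo(15)
= fibo(14) + fibo(13)
= (fibo(13) + fibo(12)) + fibo(13)
Computing bottom-up: fibo(0)=0, fibo(1)=1, fibo(2)=1, fibo(3)=2, fibo(4)=3, fibo(5)=5, fibo(6)=8, fibo(7)=13, fibo(8)=21, fibo(9)=34, fibo(10)=55, fibo(11)=89, fibo(12)=144, fibo(13)=233, fibo(14)=377, fibo(15)=610
= 610


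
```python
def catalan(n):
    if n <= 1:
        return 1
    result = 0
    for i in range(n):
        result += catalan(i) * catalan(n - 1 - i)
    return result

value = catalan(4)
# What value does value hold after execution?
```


catalan(4)
= sum of catalan(i) * catalan(4-1-i) for i in 0..3
First compute sub-values bottom-up:
  catalan(0) = 1, catalan(1) = 1
  catalan(2) = 1*1 + 1*1 = 2
  catalan(3) = 1*2 + 1*1 + 2*1 = 5
Now catalan(4):
  catalan(0)*catalan(3) = 1*5 = 5
  catalan(1)*catalan(2) = 1*2 = 2
  catalan(2)*catalan(1) = 2*1 = 2
  catalan(3)*catalan(0) = 5*1 = 5
= 5 + 2 + 2 + 5
= 14


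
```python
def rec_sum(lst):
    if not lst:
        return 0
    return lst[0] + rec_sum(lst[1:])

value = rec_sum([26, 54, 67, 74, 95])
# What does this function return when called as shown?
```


rec_sum([26, 54, 67, 74, 95])
= 26 + rec_sum([54, 67, 74, 95])
= 26 + 54 + rec_sum([67, 74, 95])
= 26 + 54 + 67 + rec_sum([74, 95])
= 26 + 54 + 67 + 74 + rec_sum([95])
= 26 + 54 + 67 + 74 + 95 + rec_sum([])
= 26 + 54 + 67 + 74 + 95 + 0
= 316


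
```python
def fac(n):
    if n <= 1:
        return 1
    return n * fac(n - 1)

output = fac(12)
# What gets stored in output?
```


fac(12)
= 12 * fac(11)
= 12 * 11 * fac(10)
= 12 * 11 * 10 * fac(9)
= 12 * 11 * 10 * 9 * fac(8)
= 12 * 11 * 10 * 9 * 8 * fac(7)
= 12 * 11 * 10 * 9 * 8 * 7 * fac(6)
= 12 * 11 * 10 * 9 * 8 * 7 * 6 * fac(5)
= 12 * 11 * 10 * 9 * 8 * 7 * 6 * 5 * fac(4)
= 12 * 11 * 10 * 9 * 8 * 7 * 6 * 5 * 4 * fac(3)
= 12 * 11 * 10 * 9 * 8 * 7 * 6 * 5 * 4 * 3 * fac(2)
= 12 * 11 * 10 * 9 * 8 * 7 * 6 * 5 * 4 * 3 * 2 * fac(1)
= 12 * 11 * 10 * 9 * 8 * 7 * 6 * 5 * 4 * 3 * 2 * 1
= 479001600


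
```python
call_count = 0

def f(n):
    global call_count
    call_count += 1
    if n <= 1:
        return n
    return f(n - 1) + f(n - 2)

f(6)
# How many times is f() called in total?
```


f(6) calls f(5) and f(4); each non-base call branches into two more.
Let C(k) = total number of calls made by f(k), including the call to f(k) itself.
Base cases: C(0) = 1, C(1) = 1
Recurrence: C(k) = 1 + C(k-1) + C(k-2)
  C(2) = 1 + C(1) + C(0) = 1 + 1 + 1 = 3
  C(3) = 1 + C(2) + C(1) = 1 + 3 + 1 = 5
  C(4) = 1 + C(3) + C(2) = 1 + 5 + 3 = 9
  C(5) = 1 + C(4) + C(3) = 1 + 9 + 5 = 15
  C(6) = 1 + C(5) + C(4) = 1 + 15 + 9 = 25
Total calls = C(6) = 25


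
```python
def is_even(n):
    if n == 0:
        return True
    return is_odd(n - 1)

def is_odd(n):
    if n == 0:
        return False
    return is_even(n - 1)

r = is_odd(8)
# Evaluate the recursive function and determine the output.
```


is_odd(8)
= is_even(7)
= is_odd(6)
= is_even(5)
= is_odd(4)
= is_even(3)
= is_odd(2)
= is_even(1)
= is_odd(0)
n == 0: return False
= False


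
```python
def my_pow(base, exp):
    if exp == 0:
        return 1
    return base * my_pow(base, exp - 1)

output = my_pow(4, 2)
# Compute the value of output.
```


my_pow(4, 2)
= 4 * my_pow(4, 1)
= 4 * 4 * my_pow(4, 0)
= 4 * 4 * 1
= 16


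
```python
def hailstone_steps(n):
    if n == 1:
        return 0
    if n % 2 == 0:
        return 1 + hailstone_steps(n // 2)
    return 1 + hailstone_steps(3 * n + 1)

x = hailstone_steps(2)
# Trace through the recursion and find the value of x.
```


hailstone_steps(2)
2 is even -> hailstone_steps(1)
Reached 1 after 1 steps
= 1


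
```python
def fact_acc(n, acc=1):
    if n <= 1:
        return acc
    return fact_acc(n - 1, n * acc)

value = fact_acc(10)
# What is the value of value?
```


fact_acc(10, 1)
= fact_acc(9, 10 * 1) = fact_acc(9, 10)
= fact_acc(8, 9 * 10) = fact_acc(8, 90)
= fact_acc(7, 8 * 90) = fact_acc(7, 720)
= fact_acc(6, 7 * 720) = fact_acc(6, 5040)
= fact_acc(5, 6 * 5040) = fact_acc(5, 30240)
= fact_acc(4, 5 * 30240) = fact_acc(4, 151200)
= fact_acc(3, 4 * 151200) = fact_acc(3, 604800)
= fact_acc(2, 3 * 604800) = fact_acc(2, 1814400)
= fact_acc(1, 2 * 1814400) = fact_acc(1, 3628800)
n <= 1, return acc = 3628800


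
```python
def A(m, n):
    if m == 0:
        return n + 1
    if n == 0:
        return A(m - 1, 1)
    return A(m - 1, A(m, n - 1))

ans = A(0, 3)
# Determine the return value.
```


A(0, 3)
m == 0: return 3 + 1 = 4
= 4


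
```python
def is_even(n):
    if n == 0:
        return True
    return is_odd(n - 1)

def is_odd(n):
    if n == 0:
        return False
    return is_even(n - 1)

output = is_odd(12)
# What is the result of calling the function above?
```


is_odd(12)
= is_even(11)
= is_odd(10)
= is_even(9)
= is_odd(8)
= is_even(7)
= is_odd(6)
= is_even(5)
= is_odd(4)
= is_even(3)
= is_odd(2)
= is_even(1)
= is_odd(0)
n == 0: return False
= False


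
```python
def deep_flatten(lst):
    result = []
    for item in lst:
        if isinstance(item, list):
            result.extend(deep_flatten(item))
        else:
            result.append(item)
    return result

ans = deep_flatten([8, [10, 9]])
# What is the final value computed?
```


deep_flatten([8, [10, 9]])
Processing each element:
  8 is not a list -> append 8
  [10, 9] is a list -> deep_flatten recursively -> [10, 9]
= [8, 10, 9]


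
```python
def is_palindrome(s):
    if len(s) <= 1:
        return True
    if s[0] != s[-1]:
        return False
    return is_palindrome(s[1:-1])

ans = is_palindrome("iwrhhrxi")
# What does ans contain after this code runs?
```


is_palindrome("iwrhhrxi")
"iwrhhrxi": s[0]='i' == s[-1]='i' -> is_palindrome("wrhhrx")
"wrhhrx": s[0]='w' != s[-1]='x' -> False
= False


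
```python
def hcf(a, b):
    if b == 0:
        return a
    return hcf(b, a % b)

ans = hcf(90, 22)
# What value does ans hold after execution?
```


hcf(90, 22)
= hcf(22, 90 % 22) = hcf(22, 2)
= hcf(2, 22 % 2) = hcf(2, 0)
b == 0, return a = 2


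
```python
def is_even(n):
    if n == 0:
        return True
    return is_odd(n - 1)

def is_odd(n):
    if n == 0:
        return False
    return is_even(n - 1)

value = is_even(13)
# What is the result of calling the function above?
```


is_even(13)
= is_odd(12)
= is_even(11)
= is_odd(10)
= is_even(9)
= is_odd(8)
= is_even(7)
= is_odd(6)
= is_even(5)
= is_odd(4)
= is_even(3)
= is_odd(2)
= is_even(1)
= is_odd(0)
n == 0: return False
= False


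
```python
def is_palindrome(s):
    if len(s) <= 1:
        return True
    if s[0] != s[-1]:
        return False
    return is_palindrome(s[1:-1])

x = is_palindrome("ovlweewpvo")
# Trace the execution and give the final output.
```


is_palindrome("ovlweewpvo")
"ovlweewpvo": s[0]='o' == s[-1]='o' -> is_palindrome("vlweewpv")
"vlweewpv": s[0]='v' == s[-1]='v' -> is_palindrome("lweewp")
"lweewp": s[0]='l' != s[-1]='p' -> False
= False


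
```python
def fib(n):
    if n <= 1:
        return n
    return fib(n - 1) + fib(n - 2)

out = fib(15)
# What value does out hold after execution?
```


fib(15)
= fib(14) + fib(13)
= (fib(13) + fib(12)) + fib(13)
Computing bottom-up: fib(0)=0, fib(1)=1, fib(2)=1, fib(3)=2, fib(4)=3, fib(5)=5, fib(6)=8, fib(7)=13, fib(8)=21, fib(9)=34, fib(10)=55, fib(11)=89, fib(12)=144, fib(13)=233, fib(14)=377, fib(15)=610
= 610


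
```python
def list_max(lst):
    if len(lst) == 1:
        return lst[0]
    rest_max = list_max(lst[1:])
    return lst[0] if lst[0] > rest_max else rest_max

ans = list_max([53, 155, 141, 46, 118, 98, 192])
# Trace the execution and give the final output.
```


list_max([53, 155, 141, 46, 118, 98, 192])
= compare 53 with list_max([155, 141, 46, 118, 98, 192])
= compare 155 with list_max([141, 46, 118, 98, 192])
= compare 141 with list_max([46, 118, 98, 192])
= compare 46 with list_max([118, 98, 192])
= compare 118 with list_max([98, 192])
= compare 98 with list_max([192])
Base: list_max([192]) = 192
compare 98 with 192: max = 192
compare 118 with 192: max = 192
compare 46 with 192: max = 192
compare 141 with 192: max = 192
compare 155 with 192: max = 192
compare 53 with 192: max = 192
= 192


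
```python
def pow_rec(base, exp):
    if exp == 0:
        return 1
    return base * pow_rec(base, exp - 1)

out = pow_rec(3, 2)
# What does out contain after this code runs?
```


pow_rec(3, 2)
= 3 * pow_rec(3, 1)
= 3 * 3 * pow_rec(3, 0)
= 3 * 3 * 1
= 9


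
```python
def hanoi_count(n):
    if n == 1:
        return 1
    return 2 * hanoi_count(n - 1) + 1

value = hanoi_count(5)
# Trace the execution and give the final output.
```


hanoi_count(5)
= 2 * hanoi_count(4) + 1
= 2 * (2 * hanoi_count(3) + 1) + 1
= 2 * (2 * (2 * hanoi_count(2) + 1) + 1) + 1
= 2 * (2 * (2 * (2 * hanoi_count(1) + 1) + 1) + 1) + 1
Now compute bottom-up:
hanoi_count(1) = 1
hanoi_count(2) = 2 * 1 + 1 = 3
hanoi_count(3) = 2 * 3 + 1 = 7
hanoi_count(4) = 2 * 7 + 1 = 15
hanoi_count(5) = 2 * 15 + 1 = 31
= 31


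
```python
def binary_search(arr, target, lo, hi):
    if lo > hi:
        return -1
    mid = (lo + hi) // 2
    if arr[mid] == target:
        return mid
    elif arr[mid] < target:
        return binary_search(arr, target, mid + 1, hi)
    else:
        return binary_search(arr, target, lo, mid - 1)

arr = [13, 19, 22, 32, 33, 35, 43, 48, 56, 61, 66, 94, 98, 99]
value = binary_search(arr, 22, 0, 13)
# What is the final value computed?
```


binary_search(arr, 22, 0, 13)
lo=0, hi=13, mid=6, arr[mid]=43
43 > 22, search left half
lo=0, hi=5, mid=2, arr[mid]=22
arr[2] == 22, found at index 2
= 2


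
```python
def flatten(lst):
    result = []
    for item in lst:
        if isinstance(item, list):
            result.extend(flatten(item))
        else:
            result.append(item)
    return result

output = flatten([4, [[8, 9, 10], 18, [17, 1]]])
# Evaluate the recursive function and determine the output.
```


flatten([4, [[8, 9, 10], 18, [17, 1]]])
Processing each element:
  4 is not a list -> append 4
  [[8, 9, 10], 18, [17, 1]] is a list -> flatten recursively -> [8, 9, 10, 18, 17, 1]
= [4, 8, 9, 10, 18, 17, 1]


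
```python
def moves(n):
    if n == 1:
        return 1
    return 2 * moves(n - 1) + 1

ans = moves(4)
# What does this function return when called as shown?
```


moves(4)
= 2 * moves(3) + 1
= 2 * (2 * moves(2) + 1) + 1
= 2 * (2 * (2 * moves(1) + 1) + 1) + 1
Now compute bottom-up:
moves(1) = 1
moves(2) = 2 * 1 + 1 = 3
moves(3) = 2 * 3 + 1 = 7
moves(4) = 2 * 7 + 1 = 15
= 15


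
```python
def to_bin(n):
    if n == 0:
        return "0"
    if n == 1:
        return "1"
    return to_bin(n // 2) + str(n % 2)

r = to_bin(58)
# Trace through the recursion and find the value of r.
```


to_bin(58)
= to_bin(29) + "0"
= to_bin(14) + "1" + "0"
= to_bin(7) + "0" + "1" + "0"
= to_bin(3) + "1" + "0" + "1" + "0"
= to_bin(1) + "1" + "1" + "0" + "1" + "0"
= "1" + "1" + "1" + "0" + "1" + "0"
= "111010"


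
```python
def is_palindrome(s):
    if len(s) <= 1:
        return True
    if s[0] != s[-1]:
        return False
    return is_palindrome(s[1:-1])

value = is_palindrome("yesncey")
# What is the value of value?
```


is_palindrome("yesncey")
"yesncey": s[0]='y' == s[-1]='y' -> is_palindrome("esnce")
"esnce": s[0]='e' == s[-1]='e' -> is_palindrome("snc")
"snc": s[0]='s' != s[-1]='c' -> False
= False


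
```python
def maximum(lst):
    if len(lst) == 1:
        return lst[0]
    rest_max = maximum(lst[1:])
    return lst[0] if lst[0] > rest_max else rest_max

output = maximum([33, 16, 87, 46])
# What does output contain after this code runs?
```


maximum([33, 16, 87, 46])
= compare 33 with maximum([16, 87, 46])
= compare 16 with maximum([87, 46])
= compare 87 with maximum([46])
Base: maximum([46]) = 46
compare 87 with 46: max = 87
compare 16 with 87: max = 87
compare 33 with 87: max = 87
= 87


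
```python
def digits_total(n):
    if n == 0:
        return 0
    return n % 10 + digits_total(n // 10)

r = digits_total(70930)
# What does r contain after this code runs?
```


digits_total(70930)
= 0 + digits_total(7093)
= 0 + 3 + digits_total(709)
= 0 + 3 + 9 + digits_total(70)
= 0 + 3 + 9 + 0 + digits_total(7)
= 0 + 3 + 9 + 0 + 7 + digits_total(0)
= 0 + 3 + 9 + 0 + 7 + 0
= 19


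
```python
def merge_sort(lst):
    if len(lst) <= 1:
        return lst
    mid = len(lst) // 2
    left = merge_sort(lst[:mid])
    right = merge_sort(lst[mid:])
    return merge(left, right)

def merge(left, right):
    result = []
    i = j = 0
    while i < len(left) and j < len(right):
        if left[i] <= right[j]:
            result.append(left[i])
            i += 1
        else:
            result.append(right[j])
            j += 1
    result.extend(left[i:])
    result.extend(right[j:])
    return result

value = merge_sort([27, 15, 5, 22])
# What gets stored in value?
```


merge_sort([27, 15, 5, 22])
Split into [27, 15] and [5, 22]
Left sorted: [15, 27]
Right sorted: [5, 22]
Merge [15, 27] and [5, 22]
= [5, 15, 22, 27]


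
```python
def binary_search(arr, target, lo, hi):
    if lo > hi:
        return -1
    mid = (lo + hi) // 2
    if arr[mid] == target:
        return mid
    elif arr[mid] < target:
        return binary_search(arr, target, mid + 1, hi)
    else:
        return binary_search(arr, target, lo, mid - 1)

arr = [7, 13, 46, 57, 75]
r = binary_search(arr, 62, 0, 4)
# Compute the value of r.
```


binary_search(arr, 62, 0, 4)
lo=0, hi=4, mid=2, arr[mid]=46
46 < 62, search right half
lo=3, hi=4, mid=3, arr[mid]=57
57 < 62, search right half
lo=4, hi=4, mid=4, arr[mid]=75
75 > 62, search left half
lo > hi, target not found, return -1
= -1


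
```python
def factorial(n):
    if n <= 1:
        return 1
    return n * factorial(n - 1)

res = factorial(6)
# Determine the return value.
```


factorial(6)
= 6 * factorial(5)
= 6 * 5 * factorial(4)
= 6 * 5 * 4 * factorial(3)
= 6 * 5 * 4 * 3 * factorial(2)
= 6 * 5 * 4 * 3 * 2 * factorial(1)
= 6 * 5 * 4 * 3 * 2 * 1
= 720


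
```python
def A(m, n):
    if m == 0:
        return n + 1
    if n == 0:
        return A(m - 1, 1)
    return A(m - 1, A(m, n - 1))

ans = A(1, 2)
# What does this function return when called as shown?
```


A(1, 2)
= A(0, A(1, 1))
First compute A(1, 1) = 3
= A(0, 3)
= 4


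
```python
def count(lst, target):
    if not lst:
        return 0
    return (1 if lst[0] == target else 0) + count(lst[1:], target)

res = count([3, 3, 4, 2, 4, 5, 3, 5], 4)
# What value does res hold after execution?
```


count([3, 3, 4, 2, 4, 5, 3, 5], 4)
lst[0]=3 != 4: 0 + count([3, 4, 2, 4, 5, 3, 5], 4)
lst[0]=3 != 4: 0 + count([4, 2, 4, 5, 3, 5], 4)
lst[0]=4 == 4: 1 + count([2, 4, 5, 3, 5], 4)
lst[0]=2 != 4: 0 + count([4, 5, 3, 5], 4)
lst[0]=4 == 4: 1 + count([5, 3, 5], 4)
lst[0]=5 != 4: 0 + count([3, 5], 4)
lst[0]=3 != 4: 0 + count([5], 4)
lst[0]=5 != 4: 0 + count([], 4)
= 2


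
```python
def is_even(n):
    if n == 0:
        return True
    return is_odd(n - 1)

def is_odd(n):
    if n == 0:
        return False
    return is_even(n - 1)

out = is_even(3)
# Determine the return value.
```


is_even(3)
= is_odd(2)
= is_even(1)
= is_odd(0)
n == 0: return False
= False


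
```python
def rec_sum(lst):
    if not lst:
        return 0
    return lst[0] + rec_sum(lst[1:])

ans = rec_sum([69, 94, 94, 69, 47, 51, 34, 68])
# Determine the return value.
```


rec_sum([69, 94, 94, 69, 47, 51, 34, 68])
= 69 + rec_sum([94, 94, 69, 47, 51, 34, 68])
= 69 + 94 + rec_sum([94, 69, 47, 51, 34, 68])
= 69 + 94 + 94 + rec_sum([69, 47, 51, 34, 68])
= 69 + 94 + 94 + 69 + rec_sum([47, 51, 34, 68])
= 69 + 94 + 94 + 69 + 47 + rec_sum([51, 34, 68])
= 69 + 94 + 94 + 69 + 47 + 51 + rec_sum([34, 68])
= 69 + 94 + 94 + 69 + 47 + 51 + 34 + rec_sum([68])
= 69 + 94 + 94 + 69 + 47 + 51 + 34 + 68 + rec_sum([])
= 69 + 94 + 94 + 69 + 47 + 51 + 34 + 68 + 0
= 526


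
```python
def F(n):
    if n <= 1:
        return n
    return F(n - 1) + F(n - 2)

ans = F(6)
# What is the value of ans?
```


F(6)
= F(5) + F(4)
= (F(4) + F(3)) + F(4)
Computing bottom-up: F(0)=0, F(1)=1, F(2)=1, F(3)=2, F(4)=3, F(5)=5, F(6)=8
= 8


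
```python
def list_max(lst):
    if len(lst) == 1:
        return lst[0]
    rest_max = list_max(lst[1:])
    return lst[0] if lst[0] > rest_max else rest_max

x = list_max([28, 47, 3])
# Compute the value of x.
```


list_max([28, 47, 3])
= compare 28 with list_max([47, 3])
= compare 47 with list_max([3])
Base: list_max([3]) = 3
compare 47 with 3: max = 47
compare 28 with 47: max = 47
= 47
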